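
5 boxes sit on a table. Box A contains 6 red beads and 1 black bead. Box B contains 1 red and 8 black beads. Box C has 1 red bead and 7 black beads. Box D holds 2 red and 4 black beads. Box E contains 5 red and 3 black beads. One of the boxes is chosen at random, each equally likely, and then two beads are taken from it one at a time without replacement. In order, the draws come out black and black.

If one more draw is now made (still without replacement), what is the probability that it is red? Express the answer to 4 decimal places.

The likelihood of the observed sequence under each hypothesis: P(data | box A) = (1/7)(0/6) = 0; P(data | box B) = (8/9)(7/8) = 0.77778; P(data | box C) = (7/8)(6/7) = 0.75; P(data | box D) = (4/6)(3/5) = 0.4; P(data | box E) = (3/8)(2/7) = 0.10714.
Weighting by the prior gives 1/5 · 0 = 0, 1/5 · 0.77778 = 0.15556, 1/5 · 0.75 = 0.15, 1/5 · 0.4 = 0.08, 1/5 · 0.10714 = 0.021429; with total 0.40698.
Normalising, the posterior is P(box A | data) = 0, P(box B | data) = 0.38222, P(box C | data) = 0.36856, P(box D | data) = 0.19657, P(box E | data) = 0.052652.
Averaging over the posterior, P(red next | data) = (1/7)(0.38222) + (1/6)(0.36856) + (1/2)(0.19657) + (5/6)(0.052652) = 0.25819.

0.2582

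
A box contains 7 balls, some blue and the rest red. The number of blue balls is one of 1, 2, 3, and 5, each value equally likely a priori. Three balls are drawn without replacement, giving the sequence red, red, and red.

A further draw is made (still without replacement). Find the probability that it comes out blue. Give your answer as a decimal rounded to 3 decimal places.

0.382

Compute the likelihood of the observed sequence for each case: P(data | r = 1) = (6/7)(5/6)(4/5) = 4/7; P(data | r = 2) = (5/7)(4/6)(3/5) = 2/7; P(data | r = 3) = (4/7)(3/6)(2/5) = 4/35; P(data | r = 5) = (2/7)(1/6)(0/5) = 0.
Multiplying each by its prior: 1/4 · 4/7 = 1/7, 1/4 · 2/7 = 1/14, 1/4 · 4/35 = 1/35, 1/4 · 0 = 0; these sum to 17/70.
The posterior is then P(r = 1 | data) = 10/17, P(r = 2 | data) = 5/17, P(r = 3 | data) = 2/17, P(r = 5 | data) = 0.
Averaging over the posterior, P(blue next | data) = (1/4)(10/17) + (1/2)(5/17) + (3/4)(2/17) = 13/34.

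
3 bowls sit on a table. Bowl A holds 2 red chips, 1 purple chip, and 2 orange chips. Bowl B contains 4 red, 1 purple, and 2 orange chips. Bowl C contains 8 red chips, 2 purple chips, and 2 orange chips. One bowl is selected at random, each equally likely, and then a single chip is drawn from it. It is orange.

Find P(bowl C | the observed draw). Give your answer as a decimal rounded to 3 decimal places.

0.196

Under each hypothesis, the probability of this draw is: P(data | bowl A) = (2/5) = 2/5; P(data | bowl B) = (2/7) = 2/7; P(data | bowl C) = (2/12) = 1/6.
Weighting by the prior gives 1/3 · 2/5 = 2/15, 1/3 · 2/7 = 2/21, 1/3 · 1/6 = 1/18; these sum to 179/630.
So P(bowl C | data) = (1/18) / (179/630) = 35/179.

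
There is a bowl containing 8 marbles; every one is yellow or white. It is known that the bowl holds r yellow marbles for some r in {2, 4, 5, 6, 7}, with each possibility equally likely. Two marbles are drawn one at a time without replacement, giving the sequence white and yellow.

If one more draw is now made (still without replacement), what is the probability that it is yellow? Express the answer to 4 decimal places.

The likelihood of the observed sequence under each hypothesis: P(data | r = 2) = (6/8)(2/7) = 3/14; P(data | r = 4) = (4/8)(4/7) = 2/7; P(data | r = 5) = (3/8)(5/7) = 15/56; P(data | r = 6) = (2/8)(6/7) = 3/14; P(data | r = 7) = (1/8)(7/7) = 1/8.
Weighting by the prior gives 1/5 · 3/14 = 3/70, 1/5 · 2/7 = 2/35, 1/5 · 15/56 = 3/56, 1/5 · 3/14 = 3/70, 1/5 · 1/8 = 1/40; these sum to 31/140.
The posterior is then P(r = 2 | data) = 6/31, P(r = 4 | data) = 8/31, P(r = 5 | data) = 15/62, P(r = 6 | data) = 6/31, P(r = 7 | data) = 7/62.
So P(yellow next | data) = Σ P(yellow next | H) P(H | data) = (1/6)(6/31) + (1/2)(8/31) + (2/3)(15/62) + (5/6)(6/31) + (1)(7/62) = 37/62.

0.5968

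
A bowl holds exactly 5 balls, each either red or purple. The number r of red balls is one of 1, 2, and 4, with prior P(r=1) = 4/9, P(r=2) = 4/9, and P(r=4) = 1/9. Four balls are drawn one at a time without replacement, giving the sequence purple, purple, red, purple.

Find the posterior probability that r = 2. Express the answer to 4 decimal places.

The likelihood of the observed sequence under each hypothesis: P(data | r = 1) = (4/5)(3/4)(1/3)(2/2) = 1/5; P(data | r = 2) = (3/5)(2/4)(2/3)(1/2) = 1/10; P(data | r = 4) = (1/5)(0/4) = 0.
Multiplying each by its prior: 4/9 · 1/5 = 4/45, 4/9 · 1/10 = 2/45, 1/9 · 0 = 0; summing to 2/15.
Therefore the posterior P(r = 2 | data) = (2/45) / (2/15) = 1/3.

0.3333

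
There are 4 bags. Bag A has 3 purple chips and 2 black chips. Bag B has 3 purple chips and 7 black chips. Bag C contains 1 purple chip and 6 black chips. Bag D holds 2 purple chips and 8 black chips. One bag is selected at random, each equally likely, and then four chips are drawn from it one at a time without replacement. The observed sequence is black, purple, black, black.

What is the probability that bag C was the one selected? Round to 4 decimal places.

0.3561

Under each hypothesis, the probability of the observed sequence is: P(data | bag A) = (2/5)(3/4)(1/3)(0/2) = 0; P(data | bag B) = (7/10)(3/9)(6/8)(5/7) = 0.125; P(data | bag C) = (6/7)(1/6)(5/5)(4/4) = 0.14286; P(data | bag D) = (8/10)(2/9)(7/8)(6/7) = 0.13333.
Weighting by the prior gives 1/4 · 0 = 0, 1/4 · 0.125 = 0.03125, 1/4 · 0.14286 = 0.035714, 1/4 · 0.13333 = 0.033333; these sum to 0.1003.
By Bayes' rule, P(bag C | data) = (0.035714) / (0.1003) = 0.35608.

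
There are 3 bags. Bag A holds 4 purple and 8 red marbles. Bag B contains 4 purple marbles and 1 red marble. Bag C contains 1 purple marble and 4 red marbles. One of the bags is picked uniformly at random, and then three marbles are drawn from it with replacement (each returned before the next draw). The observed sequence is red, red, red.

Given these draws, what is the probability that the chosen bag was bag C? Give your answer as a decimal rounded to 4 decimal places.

The likelihood of the observed sequence under each hypothesis: P(data | bag A) = (8/12)(8/12)(8/12) = 0.2963; P(data | bag B) = (1/5)(1/5)(1/5) = 0.008; P(data | bag C) = (4/5)(4/5)(4/5) = 0.512.
Weighting by the prior gives 1/3 · 0.2963 = 0.098765, 1/3 · 0.008 = 0.0026667, 1/3 · 0.512 = 0.17067; with total 0.2721.
Therefore the posterior P(bag C | data) = (0.17067) / (0.2721) = 0.62722.

0.6272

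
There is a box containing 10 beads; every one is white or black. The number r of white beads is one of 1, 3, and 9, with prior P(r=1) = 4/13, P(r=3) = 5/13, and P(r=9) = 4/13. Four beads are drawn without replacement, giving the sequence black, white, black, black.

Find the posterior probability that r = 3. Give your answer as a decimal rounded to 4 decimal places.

Compute the likelihood of the observed sequence for each case: P(data | r = 1) = (9/10)(1/9)(8/8)(7/7) = 1/10; P(data | r = 3) = (7/10)(3/9)(6/8)(5/7) = 1/8; P(data | r = 9) = (1/10)(9/9)(0/8) = 0.
Weighting by the prior gives 4/13 · 1/10 = 2/65, 5/13 · 1/8 = 5/104, 4/13 · 0 = 0; summing to 41/520.
Therefore the posterior P(r = 3 | data) = (5/104) / (41/520) = 25/41.

0.6098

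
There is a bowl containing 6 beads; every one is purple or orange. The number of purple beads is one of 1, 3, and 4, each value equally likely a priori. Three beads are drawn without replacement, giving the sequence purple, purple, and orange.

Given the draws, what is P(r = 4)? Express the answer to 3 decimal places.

0.571

Under each hypothesis, the probability of the observed sequence is: P(data | r = 1) = (1/6)(0/5) = 0; P(data | r = 3) = (3/6)(2/5)(3/4) = 3/20; P(data | r = 4) = (4/6)(3/5)(2/4) = 1/5.
Multiplying each by its prior: 1/3 · 0 = 0, 1/3 · 3/20 = 1/20, 1/3 · 1/5 = 1/15; with total 7/60.
By Bayes' rule, P(r = 4 | data) = (1/15) / (7/60) = 4/7.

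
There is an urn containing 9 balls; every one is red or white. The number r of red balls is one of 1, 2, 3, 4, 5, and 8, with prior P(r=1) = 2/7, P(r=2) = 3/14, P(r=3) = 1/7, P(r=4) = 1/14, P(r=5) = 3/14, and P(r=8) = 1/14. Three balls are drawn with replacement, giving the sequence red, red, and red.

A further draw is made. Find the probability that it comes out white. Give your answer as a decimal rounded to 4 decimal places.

For each hypothesis, P(data | H) works out to: P(data | r = 1) = (1/9)(1/9)(1/9) = 0.0013717; P(data | r = 2) = (2/9)(2/9)(2/9) = 0.010974; P(data | r = 3) = (3/9)(3/9)(3/9) = 0.037037; P(data | r = 4) = (4/9)(4/9)(4/9) = 0.087791; P(data | r = 5) = (5/9)(5/9)(5/9) = 0.17147; P(data | r = 8) = (8/9)(8/9)(8/9) = 0.70233.
Weighting by the prior gives 2/7 · 0.0013717 = 0.00039193, 3/14 · 0.010974 = 0.0023516, 1/7 · 0.037037 = 0.005291, 1/14 · 0.087791 = 0.0062708, 3/14 · 0.17147 = 0.036743, 1/14 · 0.70233 = 0.050167; summing to 0.10121.
The posterior is then P(r = 1 | data) = 0.0038722, P(r = 2 | data) = 0.023233, P(r = 3 | data) = 0.052275, P(r = 4 | data) = 0.061955, P(r = 5 | data) = 0.36302, P(r = 8 | data) = 0.49564.
So P(white next | data) = Σ P(white next | H) P(H | data) = (8/9)(0.0038722) + (7/9)(0.023233) + (2/3)(0.052275) + (5/9)(0.061955) + (4/9)(0.36302) + (1/9)(0.49564) = 0.3072.

0.3072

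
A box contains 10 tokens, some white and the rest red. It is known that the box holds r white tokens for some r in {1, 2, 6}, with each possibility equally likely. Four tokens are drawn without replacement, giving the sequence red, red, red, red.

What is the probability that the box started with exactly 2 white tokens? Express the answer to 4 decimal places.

Under each hypothesis, the probability of the observed sequence is: P(data | r = 1) = (9/10)(8/9)(7/8)(6/7) = 3/5; P(data | r = 2) = (8/10)(7/9)(6/8)(5/7) = 1/3; P(data | r = 6) = (4/10)(3/9)(2/8)(1/7) = 1/210.
Multiplying each by its prior: 1/3 · 3/5 = 1/5, 1/3 · 1/3 = 1/9, 1/3 · 1/210 = 1/630; these sum to 197/630.
By Bayes' rule, P(r = 2 | data) = (1/9) / (197/630) = 70/197.

0.3553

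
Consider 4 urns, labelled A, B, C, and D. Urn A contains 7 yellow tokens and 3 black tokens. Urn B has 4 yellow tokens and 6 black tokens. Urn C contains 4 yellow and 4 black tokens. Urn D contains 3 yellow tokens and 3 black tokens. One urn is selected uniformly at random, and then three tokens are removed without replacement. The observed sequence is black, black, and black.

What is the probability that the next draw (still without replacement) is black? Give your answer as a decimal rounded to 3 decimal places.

Compute the likelihood of the observed sequence for each case: P(data | urn A) = (3/10)(2/9)(1/8) = 0.0083333; P(data | urn B) = (6/10)(5/9)(4/8) = 0.16667; P(data | urn C) = (4/8)(3/7)(2/6) = 0.071429; P(data | urn D) = (3/6)(2/5)(1/4) = 0.05.
Weighting by the prior gives 1/4 · 0.0083333 = 0.0020833, 1/4 · 0.16667 = 0.041667, 1/4 · 0.071429 = 0.017857, 1/4 · 0.05 = 0.0125; these sum to 0.074107.
The posterior is then P(urn A | data) = 0.028112, P(urn B | data) = 0.56225, P(urn C | data) = 0.24096, P(urn D | data) = 0.16867.
So P(black next | data) = Σ P(black next | H) P(H | data) = (0)(0.028112) + (3/7)(0.56225) + (1/5)(0.24096) + (0)(0.16867) = 0.28916.

0.289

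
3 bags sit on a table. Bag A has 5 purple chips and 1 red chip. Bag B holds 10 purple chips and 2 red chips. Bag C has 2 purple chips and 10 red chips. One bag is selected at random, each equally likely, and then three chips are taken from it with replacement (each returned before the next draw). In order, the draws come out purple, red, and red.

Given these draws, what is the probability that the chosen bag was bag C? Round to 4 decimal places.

Under each hypothesis, the probability of the observed sequence is: P(data | bag A) = (5/6)(1/6)(1/6) = 5/216; P(data | bag B) = (10/12)(2/12)(2/12) = 5/216; P(data | bag C) = (2/12)(10/12)(10/12) = 25/216.
Weighting by the prior gives 1/3 · 5/216 = 5/648, 1/3 · 5/216 = 5/648, 1/3 · 25/216 = 25/648; with total 35/648.
So P(bag C | data) = (25/648) / (35/648) = 5/7.

0.7143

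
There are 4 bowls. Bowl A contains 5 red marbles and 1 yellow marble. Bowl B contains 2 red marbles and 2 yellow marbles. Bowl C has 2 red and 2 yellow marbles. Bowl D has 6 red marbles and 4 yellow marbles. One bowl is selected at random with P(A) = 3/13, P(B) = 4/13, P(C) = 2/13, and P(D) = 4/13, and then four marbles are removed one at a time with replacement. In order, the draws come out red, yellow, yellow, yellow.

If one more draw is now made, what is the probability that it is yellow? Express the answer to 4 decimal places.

0.4644

For each hypothesis, P(data | H) works out to: P(data | bowl A) = (5/6)(1/6)(1/6)(1/6) = 0.003858; P(data | bowl B) = (2/4)(2/4)(2/4)(2/4) = 0.0625; P(data | bowl C) = (2/4)(2/4)(2/4)(2/4) = 0.0625; P(data | bowl D) = (6/10)(4/10)(4/10)(4/10) = 0.0384.
Multiplying each by its prior: 3/13 · 0.003858 = 0.00089031, 4/13 · 0.0625 = 0.019231, 2/13 · 0.0625 = 0.0096154, 4/13 · 0.0384 = 0.011815; with total 0.041552.
Dividing through by the total gives posterior P(bowl A | data) = 0.021427, P(bowl B | data) = 0.46281, P(bowl C | data) = 0.23141, P(bowl D | data) = 0.28435.
The predictive probability is P(yellow next | data) = (1/6)(0.021427) + (1/2)(0.46281) + (1/2)(0.23141) + (2/5)(0.28435) = 0.46442.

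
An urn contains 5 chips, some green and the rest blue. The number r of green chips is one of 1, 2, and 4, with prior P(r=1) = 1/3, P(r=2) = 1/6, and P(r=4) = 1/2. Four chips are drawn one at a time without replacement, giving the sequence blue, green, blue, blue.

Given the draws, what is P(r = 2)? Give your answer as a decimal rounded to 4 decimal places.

Compute the likelihood of the observed sequence for each case: P(data | r = 1) = (4/5)(1/4)(3/3)(2/2) = 1/5; P(data | r = 2) = (3/5)(2/4)(2/3)(1/2) = 1/10; P(data | r = 4) = (1/5)(4/4)(0/3) = 0.
Weighting by the prior gives 1/3 · 1/5 = 1/15, 1/6 · 1/10 = 1/60, 1/2 · 0 = 0; with total 1/12.
Therefore the posterior P(r = 2 | data) = (1/60) / (1/12) = 1/5.

0.2000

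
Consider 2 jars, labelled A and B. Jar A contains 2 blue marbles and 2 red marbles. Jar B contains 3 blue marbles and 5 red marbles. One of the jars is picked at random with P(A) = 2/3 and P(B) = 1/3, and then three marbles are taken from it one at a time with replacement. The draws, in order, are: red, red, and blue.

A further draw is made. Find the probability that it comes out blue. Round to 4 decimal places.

0.4538

Compute the likelihood of the observed sequence for each case: P(data | jar A) = (2/4)(2/4)(2/4) = 0.125; P(data | jar B) = (5/8)(5/8)(3/8) = 0.14648.
Multiplying each by its prior: 2/3 · 0.125 = 0.083333, 1/3 · 0.14648 = 0.048828; with total 0.13216.
The posterior is then P(jar A | data) = 0.63054, P(jar B | data) = 0.36946.
The predictive probability is P(blue next | data) = (1/2)(0.63054) + (3/8)(0.36946) = 0.45382.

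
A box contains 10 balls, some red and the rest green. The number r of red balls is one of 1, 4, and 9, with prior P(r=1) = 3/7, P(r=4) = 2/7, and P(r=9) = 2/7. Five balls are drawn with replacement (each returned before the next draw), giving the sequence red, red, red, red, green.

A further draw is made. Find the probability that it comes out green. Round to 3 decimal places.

Compute the likelihood of the observed sequence for each case: P(data | r = 1) = (1/10)(1/10)(1/10)(1/10)(9/10) = 9e-05; P(data | r = 4) = (4/10)(4/10)(4/10)(4/10)(6/10) = 0.01536; P(data | r = 9) = (9/10)(9/10)(9/10)(9/10)(1/10) = 0.06561.
The prior-weighted likelihoods are 3/7 · 9e-05 = 3.8571e-05, 2/7 · 0.01536 = 0.0043886, 2/7 · 0.06561 = 0.018746; with total 0.023173.
Normalising, the posterior is P(r = 1 | data) = 0.0016645, P(r = 4 | data) = 0.18938, P(r = 9 | data) = 0.80895.
The predictive probability is P(green next | data) = (9/10)(0.0016645) + (3/5)(0.18938) + (1/10)(0.80895) = 0.19602.

0.196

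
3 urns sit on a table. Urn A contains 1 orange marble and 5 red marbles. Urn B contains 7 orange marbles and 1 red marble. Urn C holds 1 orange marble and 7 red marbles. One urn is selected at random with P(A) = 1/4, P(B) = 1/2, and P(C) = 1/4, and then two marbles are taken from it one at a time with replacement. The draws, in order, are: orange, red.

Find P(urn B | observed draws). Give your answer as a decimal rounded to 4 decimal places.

0.4684

For each hypothesis, P(data | H) works out to: P(data | urn A) = (1/6)(5/6) = 0.13889; P(data | urn B) = (7/8)(1/8) = 0.10938; P(data | urn C) = (1/8)(7/8) = 0.10938.
Weighting by the prior gives 1/4 · 0.13889 = 0.034722, 1/2 · 0.10938 = 0.054688, 1/4 · 0.10938 = 0.027344; with total 0.11675.
So P(urn B | data) = (0.054688) / (0.11675) = 0.4684.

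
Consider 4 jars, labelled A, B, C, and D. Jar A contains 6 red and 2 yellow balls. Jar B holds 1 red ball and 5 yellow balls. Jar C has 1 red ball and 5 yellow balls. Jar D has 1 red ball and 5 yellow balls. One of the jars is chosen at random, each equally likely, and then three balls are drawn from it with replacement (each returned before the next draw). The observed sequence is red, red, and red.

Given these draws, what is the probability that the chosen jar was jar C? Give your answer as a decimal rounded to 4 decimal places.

0.0106

The likelihood of the observed sequence under each hypothesis: P(data | jar A) = (6/8)(6/8)(6/8) = 0.42188; P(data | jar B) = (1/6)(1/6)(1/6) = 0.0046296; P(data | jar C) = (1/6)(1/6)(1/6) = 0.0046296; P(data | jar D) = (1/6)(1/6)(1/6) = 0.0046296.
The prior-weighted likelihoods are 1/4 · 0.42188 = 0.10547, 1/4 · 0.0046296 = 0.0011574, 1/4 · 0.0046296 = 0.0011574, 1/4 · 0.0046296 = 0.0011574; with total 0.10894.
By Bayes' rule, P(jar C | data) = (0.0011574) / (0.10894) = 0.010624.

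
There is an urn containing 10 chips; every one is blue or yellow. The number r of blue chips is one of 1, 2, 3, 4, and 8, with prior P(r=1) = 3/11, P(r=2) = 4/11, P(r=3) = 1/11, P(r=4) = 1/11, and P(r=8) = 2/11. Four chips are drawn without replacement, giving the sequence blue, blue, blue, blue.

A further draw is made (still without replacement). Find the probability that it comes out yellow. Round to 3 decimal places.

Compute the likelihood of the observed sequence for each case: P(data | r = 1) = (1/10)(0/9) = 0; P(data | r = 2) = (2/10)(1/9)(0/8) = 0; P(data | r = 3) = (3/10)(2/9)(1/8)(0/7) = 0; P(data | r = 4) = (4/10)(3/9)(2/8)(1/7) = 0.0047619; P(data | r = 8) = (8/10)(7/9)(6/8)(5/7) = 0.33333.
The prior-weighted likelihoods are 3/11 · 0 = 0, 4/11 · 0 = 0, 1/11 · 0 = 0, 1/11 · 0.0047619 = 0.0004329, 2/11 · 0.33333 = 0.060606; summing to 0.061039.
Dividing through by the total gives posterior P(r = 1 | data) = 0, P(r = 2 | data) = 0, P(r = 3 | data) = 0, P(r = 4 | data) = 0.0070922, P(r = 8 | data) = 0.99291.
The predictive probability is P(yellow next | data) = (1)(0.0070922) + (1/3)(0.99291) = 0.33806.

0.338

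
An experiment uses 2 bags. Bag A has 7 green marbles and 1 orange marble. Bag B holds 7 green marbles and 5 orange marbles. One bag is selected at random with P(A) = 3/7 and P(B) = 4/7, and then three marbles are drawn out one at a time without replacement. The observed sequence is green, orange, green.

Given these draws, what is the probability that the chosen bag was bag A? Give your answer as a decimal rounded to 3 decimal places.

0.371

Compute the likelihood of the observed sequence for each case: P(data | bag A) = (7/8)(1/7)(6/6) = 1/8; P(data | bag B) = (7/12)(5/11)(6/10) = 7/44.
Multiplying each by its prior: 3/7 · 1/8 = 3/56, 4/7 · 7/44 = 1/11; summing to 89/616.
Therefore the posterior P(bag A | data) = (3/56) / (89/616) = 33/89.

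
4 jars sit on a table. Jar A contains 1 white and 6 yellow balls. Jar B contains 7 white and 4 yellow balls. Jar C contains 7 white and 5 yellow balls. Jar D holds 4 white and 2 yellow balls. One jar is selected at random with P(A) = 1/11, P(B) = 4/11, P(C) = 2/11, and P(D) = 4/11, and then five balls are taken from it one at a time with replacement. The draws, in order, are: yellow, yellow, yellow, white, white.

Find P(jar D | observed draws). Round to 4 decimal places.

0.3199

For each hypothesis, P(data | H) works out to: P(data | jar A) = (6/7)(6/7)(6/7)(1/7)(1/7) = 0.012852; P(data | jar B) = (4/11)(4/11)(4/11)(7/11)(7/11) = 0.019472; P(data | jar C) = (5/12)(5/12)(5/12)(7/12)(7/12) = 0.024615; P(data | jar D) = (2/6)(2/6)(2/6)(4/6)(4/6) = 0.016461.
Multiplying each by its prior: 1/11 · 0.012852 = 0.0011683, 4/11 · 0.019472 = 0.0070808, 2/11 · 0.024615 = 0.0044755, 4/11 · 0.016461 = 0.0059858; with total 0.01871.
Hence P(jar D | data) = (0.0059858) / (0.01871) = 0.31992.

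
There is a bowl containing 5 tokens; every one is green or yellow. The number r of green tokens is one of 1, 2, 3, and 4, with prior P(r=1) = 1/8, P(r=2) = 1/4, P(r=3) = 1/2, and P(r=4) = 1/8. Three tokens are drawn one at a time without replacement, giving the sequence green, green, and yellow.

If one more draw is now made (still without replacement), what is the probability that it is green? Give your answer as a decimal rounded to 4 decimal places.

For each hypothesis, P(data | H) works out to: P(data | r = 1) = (1/5)(0/4) = 0; P(data | r = 2) = (2/5)(1/4)(3/3) = 1/10; P(data | r = 3) = (3/5)(2/4)(2/3) = 1/5; P(data | r = 4) = (4/5)(3/4)(1/3) = 1/5.
Weighting by the prior gives 1/8 · 0 = 0, 1/4 · 1/10 = 1/40, 1/2 · 1/5 = 1/10, 1/8 · 1/5 = 1/40; these sum to 3/20.
Normalising, the posterior is P(r = 1 | data) = 0, P(r = 2 | data) = 1/6, P(r = 3 | data) = 2/3, P(r = 4 | data) = 1/6.
So P(green next | data) = Σ P(green next | H) P(H | data) = (0)(1/6) + (1/2)(2/3) + (1)(1/6) = 1/2.

0.5000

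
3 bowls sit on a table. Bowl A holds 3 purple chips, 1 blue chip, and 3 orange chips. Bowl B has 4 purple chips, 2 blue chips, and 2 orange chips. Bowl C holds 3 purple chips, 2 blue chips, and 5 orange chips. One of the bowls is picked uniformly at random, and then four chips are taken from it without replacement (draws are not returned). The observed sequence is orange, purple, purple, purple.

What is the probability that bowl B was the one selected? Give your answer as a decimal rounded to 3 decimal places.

Under each hypothesis, the probability of the observed sequence is: P(data | bowl A) = (3/7)(3/6)(2/5)(1/4) = 0.021429; P(data | bowl B) = (2/8)(4/7)(3/6)(2/5) = 0.028571; P(data | bowl C) = (5/10)(3/9)(2/8)(1/7) = 0.0059524.
Multiplying each by its prior: 1/3 · 0.021429 = 0.0071429, 1/3 · 0.028571 = 0.0095238, 1/3 · 0.0059524 = 0.0019841; these sum to 0.018651.
Hence P(bowl B | data) = (0.0095238) / (0.018651) = 0.51064.

0.511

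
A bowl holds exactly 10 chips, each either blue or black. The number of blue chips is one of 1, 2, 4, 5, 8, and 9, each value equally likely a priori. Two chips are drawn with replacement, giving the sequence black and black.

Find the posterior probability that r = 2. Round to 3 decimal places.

0.303

The likelihood of the observed sequence under each hypothesis: P(data | r = 1) = (9/10)(9/10) = 81/100; P(data | r = 2) = (8/10)(8/10) = 16/25; P(data | r = 4) = (6/10)(6/10) = 9/25; P(data | r = 5) = (5/10)(5/10) = 1/4; P(data | r = 8) = (2/10)(2/10) = 1/25; P(data | r = 9) = (1/10)(1/10) = 1/100.
Weighting by the prior gives 1/6 · 81/100 = 27/200, 1/6 · 16/25 = 8/75, 1/6 · 9/25 = 3/50, 1/6 · 1/4 = 1/24, 1/6 · 1/25 = 1/150, 1/6 · 1/100 = 1/600; summing to 211/600.
So P(r = 2 | data) = (8/75) / (211/600) = 64/211.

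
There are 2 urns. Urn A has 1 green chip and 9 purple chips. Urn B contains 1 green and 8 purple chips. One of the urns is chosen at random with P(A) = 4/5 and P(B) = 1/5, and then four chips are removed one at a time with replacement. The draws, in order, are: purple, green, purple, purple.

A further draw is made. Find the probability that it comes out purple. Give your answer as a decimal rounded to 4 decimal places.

Under each hypothesis, the probability of the observed sequence is: P(data | urn A) = (9/10)(1/10)(9/10)(9/10) = 0.0729; P(data | urn B) = (8/9)(1/9)(8/9)(8/9) = 0.078037.
The prior-weighted likelihoods are 4/5 · 0.0729 = 0.05832, 1/5 · 0.078037 = 0.015607; these sum to 0.073927.
Dividing through by the total gives posterior P(urn A | data) = 0.78888, P(urn B | data) = 0.21112.
The predictive probability is P(purple next | data) = (9/10)(0.78888) + (8/9)(0.21112) = 0.89765.

0.8977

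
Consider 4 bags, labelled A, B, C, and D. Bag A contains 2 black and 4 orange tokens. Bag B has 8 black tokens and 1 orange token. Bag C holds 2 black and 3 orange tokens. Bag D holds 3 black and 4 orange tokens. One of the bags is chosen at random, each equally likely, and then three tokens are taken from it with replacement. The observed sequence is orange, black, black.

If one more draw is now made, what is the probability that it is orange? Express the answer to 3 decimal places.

0.487

The likelihood of the observed sequence under each hypothesis: P(data | bag A) = (4/6)(2/6)(2/6) = 0.074074; P(data | bag B) = (1/9)(8/9)(8/9) = 0.087791; P(data | bag C) = (3/5)(2/5)(2/5) = 0.096; P(data | bag D) = (4/7)(3/7)(3/7) = 0.10496.
Weighting by the prior gives 1/4 · 0.074074 = 0.018519, 1/4 · 0.087791 = 0.021948, 1/4 · 0.096 = 0.024, 1/4 · 0.10496 = 0.026239; with total 0.090705.
Dividing through by the total gives posterior P(bag A | data) = 0.20416, P(bag B | data) = 0.24197, P(bag C | data) = 0.26459, P(bag D | data) = 0.28928.
Averaging over the posterior, P(orange next | data) = (2/3)(0.20416) + (1/9)(0.24197) + (3/5)(0.26459) + (4/7)(0.28928) = 0.48705.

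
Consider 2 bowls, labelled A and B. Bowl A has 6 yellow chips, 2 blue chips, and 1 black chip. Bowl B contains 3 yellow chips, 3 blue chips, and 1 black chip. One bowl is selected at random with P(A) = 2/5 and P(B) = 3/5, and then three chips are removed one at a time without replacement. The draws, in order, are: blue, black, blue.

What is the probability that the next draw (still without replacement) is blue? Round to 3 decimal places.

0.229

The likelihood of the observed sequence under each hypothesis: P(data | bowl A) = (2/9)(1/8)(1/7) = 0.0039683; P(data | bowl B) = (3/7)(1/6)(2/5) = 0.028571.
The prior-weighted likelihoods are 2/5 · 0.0039683 = 0.0015873, 3/5 · 0.028571 = 0.017143; summing to 0.01873.
The posterior is then P(bowl A | data) = 0.084746, P(bowl B | data) = 0.91525.
So P(blue next | data) = Σ P(blue next | H) P(H | data) = (0)(0.084746) + (1/4)(0.91525) = 0.22881.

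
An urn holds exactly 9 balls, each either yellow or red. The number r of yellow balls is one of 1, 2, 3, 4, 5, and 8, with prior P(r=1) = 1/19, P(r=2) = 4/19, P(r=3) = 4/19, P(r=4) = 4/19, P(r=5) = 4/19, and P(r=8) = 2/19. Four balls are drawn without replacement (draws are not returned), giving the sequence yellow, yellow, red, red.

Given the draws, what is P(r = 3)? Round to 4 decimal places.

0.2419

For each hypothesis, P(data | H) works out to: P(data | r = 1) = (1/9)(0/8) = 0; P(data | r = 2) = (2/9)(1/8)(7/7)(6/6) = 0.027778; P(data | r = 3) = (3/9)(2/8)(6/7)(5/6) = 0.059524; P(data | r = 4) = (4/9)(3/8)(5/7)(4/6) = 0.079365; P(data | r = 5) = (5/9)(4/8)(4/7)(3/6) = 0.079365; P(data | r = 8) = (8/9)(7/8)(1/7)(0/6) = 0.
Weighting by the prior gives 1/19 · 0 = 0, 4/19 · 0.027778 = 0.005848, 4/19 · 0.059524 = 0.012531, 4/19 · 0.079365 = 0.016708, 4/19 · 0.079365 = 0.016708, 2/19 · 0 = 0; these sum to 0.051796.
Hence P(r = 3 | data) = (0.012531) / (0.051796) = 0.24194.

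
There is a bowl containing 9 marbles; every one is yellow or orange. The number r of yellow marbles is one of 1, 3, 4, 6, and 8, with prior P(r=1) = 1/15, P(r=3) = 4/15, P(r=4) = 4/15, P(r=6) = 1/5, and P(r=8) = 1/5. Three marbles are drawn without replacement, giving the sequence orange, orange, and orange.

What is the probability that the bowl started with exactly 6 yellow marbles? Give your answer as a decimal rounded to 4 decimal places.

For each hypothesis, P(data | H) works out to: P(data | r = 1) = (8/9)(7/8)(6/7) = 0.66667; P(data | r = 3) = (6/9)(5/8)(4/7) = 0.2381; P(data | r = 4) = (5/9)(4/8)(3/7) = 0.11905; P(data | r = 6) = (3/9)(2/8)(1/7) = 0.011905; P(data | r = 8) = (1/9)(0/8) = 0.
Multiplying each by its prior: 1/15 · 0.66667 = 0.044444, 4/15 · 0.2381 = 0.063492, 4/15 · 0.11905 = 0.031746, 1/5 · 0.011905 = 0.002381, 1/5 · 0 = 0; with total 0.14206.
Therefore the posterior P(r = 6 | data) = (0.002381) / (0.14206) = 0.01676.

0.0168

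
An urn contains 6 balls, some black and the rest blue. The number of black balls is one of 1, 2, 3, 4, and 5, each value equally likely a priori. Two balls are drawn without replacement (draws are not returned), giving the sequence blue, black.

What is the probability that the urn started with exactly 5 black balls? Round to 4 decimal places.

For each hypothesis, P(data | H) works out to: P(data | r = 1) = (5/6)(1/5) = 1/6; P(data | r = 2) = (4/6)(2/5) = 4/15; P(data | r = 3) = (3/6)(3/5) = 3/10; P(data | r = 4) = (2/6)(4/5) = 4/15; P(data | r = 5) = (1/6)(5/5) = 1/6.
Weighting by the prior gives 1/5 · 1/6 = 1/30, 1/5 · 4/15 = 4/75, 1/5 · 3/10 = 3/50, 1/5 · 4/15 = 4/75, 1/5 · 1/6 = 1/30; with total 7/30.
Hence P(r = 5 | data) = (1/30) / (7/30) = 1/7.

0.1429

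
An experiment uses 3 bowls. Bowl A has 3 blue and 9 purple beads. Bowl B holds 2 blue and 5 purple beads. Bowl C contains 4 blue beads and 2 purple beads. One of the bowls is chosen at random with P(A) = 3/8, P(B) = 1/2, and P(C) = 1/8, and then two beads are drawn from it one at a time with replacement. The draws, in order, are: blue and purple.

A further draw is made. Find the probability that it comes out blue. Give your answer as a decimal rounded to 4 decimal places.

0.3260

Under each hypothesis, the probability of the observed sequence is: P(data | bowl A) = (3/12)(9/12) = 0.1875; P(data | bowl B) = (2/7)(5/7) = 0.20408; P(data | bowl C) = (4/6)(2/6) = 0.22222.
Multiplying each by its prior: 3/8 · 0.1875 = 0.070312, 1/2 · 0.20408 = 0.10204, 1/8 · 0.22222 = 0.027778; these sum to 0.20013.
Dividing through by the total gives posterior P(bowl A | data) = 0.35133, P(bowl B | data) = 0.50987, P(bowl C | data) = 0.1388.
Averaging over the posterior, P(blue next | data) = (1/4)(0.35133) + (2/7)(0.50987) + (2/3)(0.1388) = 0.32604.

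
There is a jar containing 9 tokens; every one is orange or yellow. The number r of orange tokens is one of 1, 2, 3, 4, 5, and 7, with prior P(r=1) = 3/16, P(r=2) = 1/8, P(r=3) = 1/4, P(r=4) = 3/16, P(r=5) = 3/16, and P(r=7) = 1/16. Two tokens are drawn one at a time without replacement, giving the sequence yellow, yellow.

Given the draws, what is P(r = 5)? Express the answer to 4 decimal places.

0.0766

Under each hypothesis, the probability of the observed sequence is: P(data | r = 1) = (8/9)(7/8) = 7/9; P(data | r = 2) = (7/9)(6/8) = 7/12; P(data | r = 3) = (6/9)(5/8) = 5/12; P(data | r = 4) = (5/9)(4/8) = 5/18; P(data | r = 5) = (4/9)(3/8) = 1/6; P(data | r = 7) = (2/9)(1/8) = 1/36.
Multiplying each by its prior: 3/16 · 7/9 = 7/48, 1/8 · 7/12 = 7/96, 1/4 · 5/12 = 5/48, 3/16 · 5/18 = 5/96, 3/16 · 1/6 = 1/32, 1/16 · 1/36 = 1/576; with total 235/576.
By Bayes' rule, P(r = 5 | data) = (1/32) / (235/576) = 18/235.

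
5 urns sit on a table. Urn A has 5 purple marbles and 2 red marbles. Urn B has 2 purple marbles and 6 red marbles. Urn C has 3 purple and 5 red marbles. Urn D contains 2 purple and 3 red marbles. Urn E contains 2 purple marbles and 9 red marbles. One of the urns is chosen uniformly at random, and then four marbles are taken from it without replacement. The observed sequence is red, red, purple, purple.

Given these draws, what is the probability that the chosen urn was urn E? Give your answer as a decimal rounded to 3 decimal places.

Compute the likelihood of the observed sequence for each case: P(data | urn A) = (2/7)(1/6)(5/5)(4/4) = 0.047619; P(data | urn B) = (6/8)(5/7)(2/6)(1/5) = 0.035714; P(data | urn C) = (5/8)(4/7)(3/6)(2/5) = 0.071429; P(data | urn D) = (3/5)(2/4)(2/3)(1/2) = 0.1; P(data | urn E) = (9/11)(8/10)(2/9)(1/8) = 0.018182.
The prior-weighted likelihoods are 1/5 · 0.047619 = 0.0095238, 1/5 · 0.035714 = 0.0071429, 1/5 · 0.071429 = 0.014286, 1/5 · 0.1 = 0.02, 1/5 · 0.018182 = 0.0036364; with total 0.054589.
By Bayes' rule, P(urn E | data) = (0.0036364) / (0.054589) = 0.066614.

0.067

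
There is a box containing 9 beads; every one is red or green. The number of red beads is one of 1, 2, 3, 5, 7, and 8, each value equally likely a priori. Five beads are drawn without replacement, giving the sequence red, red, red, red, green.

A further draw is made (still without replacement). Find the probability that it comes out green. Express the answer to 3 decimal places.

0.203

Under each hypothesis, the probability of the observed sequence is: P(data | r = 1) = (1/9)(0/8) = 0; P(data | r = 2) = (2/9)(1/8)(0/7) = 0; P(data | r = 3) = (3/9)(2/8)(1/7)(0/6) = 0; P(data | r = 5) = (5/9)(4/8)(3/7)(2/6)(4/5) = 2/63; P(data | r = 7) = (7/9)(6/8)(5/7)(4/6)(2/5) = 1/9; P(data | r = 8) = (8/9)(7/8)(6/7)(5/6)(1/5) = 1/9.
Multiplying each by its prior: 1/6 · 0 = 0, 1/6 · 0 = 0, 1/6 · 0 = 0, 1/6 · 2/63 = 1/189, 1/6 · 1/9 = 1/54, 1/6 · 1/9 = 1/54; summing to 8/189.
The posterior is then P(r = 1 | data) = 0, P(r = 2 | data) = 0, P(r = 3 | data) = 0, P(r = 5 | data) = 1/8, P(r = 7 | data) = 7/16, P(r = 8 | data) = 7/16.
The predictive probability is P(green next | data) = (3/4)(1/8) + (1/4)(7/16) + (0)(7/16) = 13/64.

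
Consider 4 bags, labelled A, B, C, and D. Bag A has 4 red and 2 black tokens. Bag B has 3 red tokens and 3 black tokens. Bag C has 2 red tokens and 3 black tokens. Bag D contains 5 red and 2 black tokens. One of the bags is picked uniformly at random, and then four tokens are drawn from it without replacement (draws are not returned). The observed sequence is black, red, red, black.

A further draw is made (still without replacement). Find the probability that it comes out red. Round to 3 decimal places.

0.523

For each hypothesis, P(data | H) works out to: P(data | bag A) = (2/6)(4/5)(3/4)(1/3) = 1/15; P(data | bag B) = (3/6)(3/5)(2/4)(2/3) = 1/10; P(data | bag C) = (3/5)(2/4)(1/3)(2/2) = 1/10; P(data | bag D) = (2/7)(5/6)(4/5)(1/4) = 1/21.
Weighting by the prior gives 1/4 · 1/15 = 1/60, 1/4 · 1/10 = 1/40, 1/4 · 1/10 = 1/40, 1/4 · 1/21 = 1/84; summing to 11/140.
The posterior is then P(bag A | data) = 7/33, P(bag B | data) = 7/22, P(bag C | data) = 7/22, P(bag D | data) = 5/33.
Averaging over the posterior, P(red next | data) = (1)(7/33) + (1/2)(7/22) + (0)(7/22) + (1)(5/33) = 23/44.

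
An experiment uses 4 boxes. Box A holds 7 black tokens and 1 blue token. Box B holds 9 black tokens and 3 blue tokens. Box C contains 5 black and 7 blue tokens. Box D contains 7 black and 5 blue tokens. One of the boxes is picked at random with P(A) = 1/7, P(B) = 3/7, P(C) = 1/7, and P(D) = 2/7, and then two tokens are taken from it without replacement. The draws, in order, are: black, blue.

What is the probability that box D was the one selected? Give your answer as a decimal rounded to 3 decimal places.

0.346

The likelihood of the observed sequence under each hypothesis: P(data | box A) = (7/8)(1/7) = 1/8; P(data | box B) = (9/12)(3/11) = 9/44; P(data | box C) = (5/12)(7/11) = 35/132; P(data | box D) = (7/12)(5/11) = 35/132.
Multiplying each by its prior: 1/7 · 1/8 = 1/56, 3/7 · 9/44 = 27/308, 1/7 · 35/132 = 5/132, 2/7 · 35/132 = 5/66; summing to 135/616.
So P(box D | data) = (5/66) / (135/616) = 28/81.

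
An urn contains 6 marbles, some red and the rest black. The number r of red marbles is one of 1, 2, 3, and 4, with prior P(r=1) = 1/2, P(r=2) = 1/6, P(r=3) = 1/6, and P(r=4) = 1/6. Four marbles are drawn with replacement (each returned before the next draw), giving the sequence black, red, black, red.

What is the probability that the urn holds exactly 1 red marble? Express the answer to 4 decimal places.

0.2641

The likelihood of the observed sequence under each hypothesis: P(data | r = 1) = (5/6)(1/6)(5/6)(1/6) = 0.01929; P(data | r = 2) = (4/6)(2/6)(4/6)(2/6) = 0.049383; P(data | r = 3) = (3/6)(3/6)(3/6)(3/6) = 0.0625; P(data | r = 4) = (2/6)(4/6)(2/6)(4/6) = 0.049383.
The prior-weighted likelihoods are 1/2 · 0.01929 = 0.0096451, 1/6 · 0.049383 = 0.0082305, 1/6 · 0.0625 = 0.010417, 1/6 · 0.049383 = 0.0082305; summing to 0.036523.
By Bayes' rule, P(r = 1 | data) = (0.0096451) / (0.036523) = 0.26408.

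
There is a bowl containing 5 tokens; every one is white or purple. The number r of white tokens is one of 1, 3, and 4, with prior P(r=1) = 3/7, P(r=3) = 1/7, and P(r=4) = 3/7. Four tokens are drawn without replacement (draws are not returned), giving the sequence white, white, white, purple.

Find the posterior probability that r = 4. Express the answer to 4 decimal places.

0.8571

For each hypothesis, P(data | H) works out to: P(data | r = 1) = (1/5)(0/4) = 0; P(data | r = 3) = (3/5)(2/4)(1/3)(2/2) = 1/10; P(data | r = 4) = (4/5)(3/4)(2/3)(1/2) = 1/5.
Weighting by the prior gives 3/7 · 0 = 0, 1/7 · 1/10 = 1/70, 3/7 · 1/5 = 3/35; with total 1/10.
Hence P(r = 4 | data) = (3/35) / (1/10) = 6/7.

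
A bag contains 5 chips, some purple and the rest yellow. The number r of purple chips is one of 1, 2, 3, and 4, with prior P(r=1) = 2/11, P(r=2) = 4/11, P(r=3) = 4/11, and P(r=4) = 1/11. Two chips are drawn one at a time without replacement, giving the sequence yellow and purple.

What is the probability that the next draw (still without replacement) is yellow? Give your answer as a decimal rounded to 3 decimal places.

For each hypothesis, P(data | H) works out to: P(data | r = 1) = (4/5)(1/4) = 1/5; P(data | r = 2) = (3/5)(2/4) = 3/10; P(data | r = 3) = (2/5)(3/4) = 3/10; P(data | r = 4) = (1/5)(4/4) = 1/5.
Multiplying each by its prior: 2/11 · 1/5 = 2/55, 4/11 · 3/10 = 6/55, 4/11 · 3/10 = 6/55, 1/11 · 1/5 = 1/55; with total 3/11.
Normalising, the posterior is P(r = 1 | data) = 2/15, P(r = 2 | data) = 2/5, P(r = 3 | data) = 2/5, P(r = 4 | data) = 1/15.
So P(yellow next | data) = Σ P(yellow next | H) P(H | data) = (1)(2/15) + (2/3)(2/5) + (1/3)(2/5) + (0)(1/15) = 8/15.

0.533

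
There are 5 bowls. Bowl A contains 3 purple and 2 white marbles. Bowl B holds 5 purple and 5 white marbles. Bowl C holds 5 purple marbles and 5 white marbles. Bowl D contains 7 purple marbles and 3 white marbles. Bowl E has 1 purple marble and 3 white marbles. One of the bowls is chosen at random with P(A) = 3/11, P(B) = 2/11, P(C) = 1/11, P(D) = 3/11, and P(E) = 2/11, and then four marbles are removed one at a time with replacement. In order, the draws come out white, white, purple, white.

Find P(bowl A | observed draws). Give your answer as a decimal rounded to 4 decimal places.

For each hypothesis, P(data | H) works out to: P(data | bowl A) = (2/5)(2/5)(3/5)(2/5) = 0.0384; P(data | bowl B) = (5/10)(5/10)(5/10)(5/10) = 0.0625; P(data | bowl C) = (5/10)(5/10)(5/10)(5/10) = 0.0625; P(data | bowl D) = (3/10)(3/10)(7/10)(3/10) = 0.0189; P(data | bowl E) = (3/4)(3/4)(1/4)(3/4) = 0.10547.
Weighting by the prior gives 3/11 · 0.0384 = 0.010473, 2/11 · 0.0625 = 0.011364, 1/11 · 0.0625 = 0.0056818, 3/11 · 0.0189 = 0.0051545, 2/11 · 0.10547 = 0.019176; summing to 0.051849.
Therefore the posterior P(bowl A | data) = (0.010473) / (0.051849) = 0.20199.

0.2020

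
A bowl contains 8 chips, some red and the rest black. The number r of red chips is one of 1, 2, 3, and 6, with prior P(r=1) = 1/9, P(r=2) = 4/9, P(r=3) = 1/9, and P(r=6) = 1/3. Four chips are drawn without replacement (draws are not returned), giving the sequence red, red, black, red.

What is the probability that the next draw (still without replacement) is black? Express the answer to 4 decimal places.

Under each hypothesis, the probability of the observed sequence is: P(data | r = 1) = (1/8)(0/7) = 0; P(data | r = 2) = (2/8)(1/7)(6/6)(0/5) = 0; P(data | r = 3) = (3/8)(2/7)(5/6)(1/5) = 1/56; P(data | r = 6) = (6/8)(5/7)(2/6)(4/5) = 1/7.
Weighting by the prior gives 1/9 · 0 = 0, 4/9 · 0 = 0, 1/9 · 1/56 = 1/504, 1/3 · 1/7 = 1/21; these sum to 25/504.
The posterior is then P(r = 1 | data) = 0, P(r = 2 | data) = 0, P(r = 3 | data) = 1/25, P(r = 6 | data) = 24/25.
The predictive probability is P(black next | data) = (1)(1/25) + (1/4)(24/25) = 7/25.

0.2800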